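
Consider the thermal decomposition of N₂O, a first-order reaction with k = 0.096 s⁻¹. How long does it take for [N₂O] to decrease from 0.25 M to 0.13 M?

6.812 s

Step 1: For first-order: t = ln([N₂O]₀/[N₂O])/k
Step 2: t = ln(0.25/0.13)/0.096
Step 3: t = ln(1.923)/0.096
Step 4: t = 0.6539/0.096 = 6.812 s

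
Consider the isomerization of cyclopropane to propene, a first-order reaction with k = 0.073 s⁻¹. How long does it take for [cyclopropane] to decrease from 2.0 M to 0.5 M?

18.99 s

Step 1: For first-order: t = ln([cyclopropane]₀/[cyclopropane])/k
Step 2: t = ln(2.0/0.5)/0.073
Step 3: t = ln(4)/0.073
Step 4: t = 1.386/0.073 = 18.99 s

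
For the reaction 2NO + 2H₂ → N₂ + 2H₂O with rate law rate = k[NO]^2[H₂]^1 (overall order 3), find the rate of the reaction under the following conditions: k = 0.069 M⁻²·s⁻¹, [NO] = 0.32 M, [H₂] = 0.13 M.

0.0009185 M/s

Step 1: The rate law is rate = k[NO]^2[H₂]^1, overall order = 2+1 = 3
Step 2: Substitute values: rate = 0.069 × (0.32)^2 × (0.13)^1
Step 3: rate = 0.069 × 0.1024 × 0.13 = 0.000918528 M/s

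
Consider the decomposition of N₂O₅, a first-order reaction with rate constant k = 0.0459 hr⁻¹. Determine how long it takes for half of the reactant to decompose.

15.1 hr

Step 1: For a first-order reaction, t₁/₂ = ln(2)/k
Step 2: t₁/₂ = ln(2)/0.0459
Step 3: t₁/₂ = 0.6931/0.0459 = 15.1 hr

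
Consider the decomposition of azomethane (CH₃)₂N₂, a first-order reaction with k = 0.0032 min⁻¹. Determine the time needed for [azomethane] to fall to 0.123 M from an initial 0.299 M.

277.6 min

Step 1: For first-order: t = ln([azomethane]₀/[azomethane])/k
Step 2: t = ln(0.299/0.123)/0.0032
Step 3: t = ln(2.431)/0.0032
Step 4: t = 0.8883/0.0032 = 277.6 min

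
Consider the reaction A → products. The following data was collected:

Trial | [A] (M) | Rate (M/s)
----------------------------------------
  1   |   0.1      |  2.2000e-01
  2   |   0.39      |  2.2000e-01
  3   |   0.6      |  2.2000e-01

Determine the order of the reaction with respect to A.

zeroth order (0)

Step 1: Compare trials - when concentration changes, rate stays constant.
Step 2: rate₂/rate₁ = 2.2000e-01/2.2000e-01 = 1
Step 3: [A]₂/[A]₁ = 0.39/0.1 = 3.9
Step 4: Since rate ratio ≈ (conc ratio)^0, the reaction is zeroth order.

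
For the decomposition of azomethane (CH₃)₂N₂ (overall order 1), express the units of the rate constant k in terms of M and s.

s⁻¹

Step 1: For overall order n, rate = k × (concentration)^n.
Step 2: Rate has units M·s⁻¹; concentration term has units M^1.
Step 3: k = rate / (concentration)^n, so units of k = M^(1-1)·s⁻¹ = s⁻¹.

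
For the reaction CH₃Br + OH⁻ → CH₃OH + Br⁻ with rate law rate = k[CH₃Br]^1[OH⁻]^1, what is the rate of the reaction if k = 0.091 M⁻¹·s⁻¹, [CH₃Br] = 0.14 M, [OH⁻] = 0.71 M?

0.009045 M/s

Step 1: The rate law is rate = k[CH₃Br]^1[OH⁻]^1
Step 2: Substitute: rate = 0.091 × (0.14)^1 × (0.71)^1
Step 3: rate = 0.091 × 0.14 × 0.71 = 0.0090454 M/s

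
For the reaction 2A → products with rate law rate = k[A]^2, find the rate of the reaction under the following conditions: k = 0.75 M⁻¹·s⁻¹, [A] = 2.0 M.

3 M/s

Step 1: Identify the rate law: rate = k[A]^2
Step 2: Substitute values: rate = 0.75 × (2.0)^2
Step 3: Calculate: rate = 0.75 × 4 = 3 M/s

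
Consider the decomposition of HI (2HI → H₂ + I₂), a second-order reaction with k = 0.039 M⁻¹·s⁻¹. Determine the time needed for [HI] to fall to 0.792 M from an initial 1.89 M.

18.81 s

Step 1: For second-order: t = (1/[HI] - 1/[HI]₀)/k
Step 2: t = (1/0.792 - 1/1.89)/0.039
Step 3: t = (1.263 - 0.5291)/0.039
Step 4: t = 0.7335/0.039 = 18.81 s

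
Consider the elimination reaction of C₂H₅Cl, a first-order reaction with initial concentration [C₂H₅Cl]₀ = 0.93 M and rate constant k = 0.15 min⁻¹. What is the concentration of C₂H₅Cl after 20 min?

0.0463 M

Step 1: For a first-order reaction: [C₂H₅Cl] = [C₂H₅Cl]₀ × e^(-kt)
Step 2: [C₂H₅Cl] = 0.93 × e^(-0.15 × 20)
Step 3: [C₂H₅Cl] = 0.93 × e^(-3)
Step 4: [C₂H₅Cl] = 0.93 × 0.0497871 = 0.0463 M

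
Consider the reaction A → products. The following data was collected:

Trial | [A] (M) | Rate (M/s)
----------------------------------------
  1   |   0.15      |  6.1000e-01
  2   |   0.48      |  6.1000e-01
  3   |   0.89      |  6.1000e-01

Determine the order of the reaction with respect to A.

zeroth order (0)

Step 1: Compare trials - when concentration changes, rate stays constant.
Step 2: rate₂/rate₁ = 6.1000e-01/6.1000e-01 = 1
Step 3: [A]₂/[A]₁ = 0.48/0.15 = 3.2
Step 4: Since rate ratio ≈ (conc ratio)^0, the reaction is zeroth order.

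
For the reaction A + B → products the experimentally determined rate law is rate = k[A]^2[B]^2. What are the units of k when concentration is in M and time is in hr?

M⁻³·hr⁻¹

Step 1: Overall order = 2 + 2 = 4.
Step 2: rate has units M·hr⁻¹; [A]^2[B]^2 has units M^4.
Step 3: k = rate/([A]^2[B]^2), so units of k = M^(1-4)·hr⁻¹ = M⁻³·hr⁻¹.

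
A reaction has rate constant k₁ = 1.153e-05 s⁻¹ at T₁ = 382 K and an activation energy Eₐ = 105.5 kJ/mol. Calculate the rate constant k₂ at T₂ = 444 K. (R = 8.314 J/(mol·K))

1.192e-03 s⁻¹

Step 1: Use the two-temperature Arrhenius form: ln(k₂/k₁) = -Eₐ/R × (1/T₂ - 1/T₁)
Step 2: Convert Eₐ to J/mol: 105.5 kJ/mol = 105500 J/mol
Step 3: 1/T₂ - 1/T₁ = 1/444 - 1/382 = -3.655488e-04 K⁻¹
Step 4: ln(k₂/k₁) = -105500/8.314 × -3.655488e-04 = 4.63861
Step 5: k₂ = k₁ × exp(4.63861) = 1.153e-05 × 1.03401e+02 = 1.192e-03 s⁻¹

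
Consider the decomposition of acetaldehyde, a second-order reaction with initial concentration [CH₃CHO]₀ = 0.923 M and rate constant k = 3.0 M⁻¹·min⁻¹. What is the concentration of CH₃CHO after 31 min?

0.01063 M

Step 1: For a second-order reaction: 1/[CH₃CHO] = 1/[CH₃CHO]₀ + kt
Step 2: 1/[CH₃CHO] = 1/0.923 + 3.0 × 31
Step 3: 1/[CH₃CHO] = 1.083 + 93 = 94.08
Step 4: [CH₃CHO] = 1/94.08 = 0.01063 M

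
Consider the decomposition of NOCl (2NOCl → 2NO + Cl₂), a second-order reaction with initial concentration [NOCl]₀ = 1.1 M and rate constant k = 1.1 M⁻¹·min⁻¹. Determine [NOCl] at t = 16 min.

0.05403 M

Step 1: For a second-order reaction: 1/[NOCl] = 1/[NOCl]₀ + kt
Step 2: 1/[NOCl] = 1/1.1 + 1.1 × 16
Step 3: 1/[NOCl] = 0.9091 + 17.6 = 18.51
Step 4: [NOCl] = 1/18.51 = 0.05403 M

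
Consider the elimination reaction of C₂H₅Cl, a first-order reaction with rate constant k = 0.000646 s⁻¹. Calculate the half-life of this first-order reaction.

1073 s

Step 1: For a first-order reaction, t₁/₂ = ln(2)/k
Step 2: t₁/₂ = ln(2)/0.000646
Step 3: t₁/₂ = 0.6931/0.000646 = 1073 s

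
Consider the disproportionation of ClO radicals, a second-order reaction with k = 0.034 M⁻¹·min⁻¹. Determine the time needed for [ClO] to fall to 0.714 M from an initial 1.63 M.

23.15 min

Step 1: For second-order: t = (1/[ClO] - 1/[ClO]₀)/k
Step 2: t = (1/0.714 - 1/1.63)/0.034
Step 3: t = (1.401 - 0.6135)/0.034
Step 4: t = 0.7871/0.034 = 23.15 min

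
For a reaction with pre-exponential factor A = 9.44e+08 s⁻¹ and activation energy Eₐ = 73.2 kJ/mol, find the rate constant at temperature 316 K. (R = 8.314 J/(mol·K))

7.49e-04 s⁻¹

Step 1: Use the Arrhenius equation: k = A × exp(-Eₐ/RT)
Step 2: Convert Eₐ to J/mol: 73.2 kJ/mol = 73200 J/mol
Step 3: Calculate the exponent: -Eₐ/(RT) = -73200/(8.314 × 316) = -27.86211
Step 4: k = 9.44e+08 × exp(-27.86211)
Step 5: k = 9.44e+08 × 7.93669e-13 = 7.4922e-04 s⁻¹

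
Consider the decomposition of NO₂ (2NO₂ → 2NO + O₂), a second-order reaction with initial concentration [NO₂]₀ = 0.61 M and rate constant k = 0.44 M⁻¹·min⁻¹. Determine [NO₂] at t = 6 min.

0.2337 M

Step 1: For a second-order reaction: 1/[NO₂] = 1/[NO₂]₀ + kt
Step 2: 1/[NO₂] = 1/0.61 + 0.44 × 6
Step 3: 1/[NO₂] = 1.639 + 2.64 = 4.279
Step 4: [NO₂] = 1/4.279 = 0.2337 M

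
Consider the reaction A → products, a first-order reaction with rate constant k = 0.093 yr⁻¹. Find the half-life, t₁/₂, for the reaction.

7.453 yr

Step 1: For a first-order reaction, t₁/₂ = ln(2)/k
Step 2: t₁/₂ = ln(2)/0.093
Step 3: t₁/₂ = 0.6931/0.093 = 7.453 yr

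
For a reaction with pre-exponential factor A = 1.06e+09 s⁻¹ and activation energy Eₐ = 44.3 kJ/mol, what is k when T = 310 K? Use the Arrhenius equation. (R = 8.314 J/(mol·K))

3.64e+01 s⁻¹

Step 1: Use the Arrhenius equation: k = A × exp(-Eₐ/RT)
Step 2: Convert Eₐ to J/mol: 44.3 kJ/mol = 44300 J/mol
Step 3: Calculate the exponent: -Eₐ/(RT) = -44300/(8.314 × 310) = -17.18826
Step 4: k = 1.06e+09 × exp(-17.18826)
Step 5: k = 1.06e+09 × 3.42952e-08 = 3.6353e+01 s⁻¹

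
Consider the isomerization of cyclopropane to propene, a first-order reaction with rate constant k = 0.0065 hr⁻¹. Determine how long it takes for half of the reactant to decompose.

106.6 hr

Step 1: For a first-order reaction, t₁/₂ = ln(2)/k
Step 2: t₁/₂ = ln(2)/0.0065
Step 3: t₁/₂ = 0.6931/0.0065 = 106.6 hr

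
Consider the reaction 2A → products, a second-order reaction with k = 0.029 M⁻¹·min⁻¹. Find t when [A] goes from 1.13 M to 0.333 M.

73.04 min

Step 1: For second-order: t = (1/[A] - 1/[A]₀)/k
Step 2: t = (1/0.333 - 1/1.13)/0.029
Step 3: t = (3.003 - 0.885)/0.029
Step 4: t = 2.118/0.029 = 73.04 min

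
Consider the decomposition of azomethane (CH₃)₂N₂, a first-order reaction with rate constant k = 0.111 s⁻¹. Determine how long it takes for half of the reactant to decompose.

6.245 s

Step 1: For a first-order reaction, t₁/₂ = ln(2)/k
Step 2: t₁/₂ = ln(2)/0.111
Step 3: t₁/₂ = 0.6931/0.111 = 6.245 s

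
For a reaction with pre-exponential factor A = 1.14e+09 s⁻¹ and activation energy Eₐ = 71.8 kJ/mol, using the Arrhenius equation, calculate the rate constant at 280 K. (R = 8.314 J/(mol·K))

4.59e-05 s⁻¹

Step 1: Use the Arrhenius equation: k = A × exp(-Eₐ/RT)
Step 2: Convert Eₐ to J/mol: 71.8 kJ/mol = 71800 J/mol
Step 3: Calculate the exponent: -Eₐ/(RT) = -71800/(8.314 × 280) = -30.84298
Step 4: k = 1.14e+09 × exp(-30.84298)
Step 5: k = 1.14e+09 × 4.02776e-14 = 4.5916e-05 s⁻¹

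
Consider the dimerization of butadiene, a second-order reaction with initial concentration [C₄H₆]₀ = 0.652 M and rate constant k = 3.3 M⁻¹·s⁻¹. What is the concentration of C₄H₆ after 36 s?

0.00831 M

Step 1: For a second-order reaction: 1/[C₄H₆] = 1/[C₄H₆]₀ + kt
Step 2: 1/[C₄H₆] = 1/0.652 + 3.3 × 36
Step 3: 1/[C₄H₆] = 1.534 + 118.8 = 120.3
Step 4: [C₄H₆] = 1/120.3 = 0.00831 M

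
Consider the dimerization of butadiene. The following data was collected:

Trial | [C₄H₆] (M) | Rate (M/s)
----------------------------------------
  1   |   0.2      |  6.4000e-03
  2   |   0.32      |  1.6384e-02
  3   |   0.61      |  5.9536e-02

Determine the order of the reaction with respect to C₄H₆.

second order (2)

Step 1: Compare trials to find order n where rate₂/rate₁ = ([C₄H₆]₂/[C₄H₆]₁)^n
Step 2: rate₂/rate₁ = 1.6384e-02/6.4000e-03 = 2.56
Step 3: [C₄H₆]₂/[C₄H₆]₁ = 0.32/0.2 = 1.6
Step 4: n = ln(2.56)/ln(1.6) = 2.00 ≈ 2
Step 5: The reaction is second order in C₄H₆.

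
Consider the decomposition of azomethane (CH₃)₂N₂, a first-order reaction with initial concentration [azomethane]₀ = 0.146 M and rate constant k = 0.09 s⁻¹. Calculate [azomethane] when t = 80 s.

0.000109 M

Step 1: For a first-order reaction: [azomethane] = [azomethane]₀ × e^(-kt)
Step 2: [azomethane] = 0.146 × e^(-0.09 × 80)
Step 3: [azomethane] = 0.146 × e^(-7.2)
Step 4: [azomethane] = 0.146 × 0.000746586 = 0.000109 M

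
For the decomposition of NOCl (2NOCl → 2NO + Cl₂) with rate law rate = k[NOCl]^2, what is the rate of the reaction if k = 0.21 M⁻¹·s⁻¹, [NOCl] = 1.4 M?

0.4116 M/s

Step 1: Identify the rate law: rate = k[NOCl]^2
Step 2: Substitute values: rate = 0.21 × (1.4)^2
Step 3: Calculate: rate = 0.21 × 1.96 = 0.4116 M/s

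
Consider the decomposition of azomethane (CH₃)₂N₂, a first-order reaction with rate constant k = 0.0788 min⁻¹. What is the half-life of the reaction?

8.796 min

Step 1: For a first-order reaction, t₁/₂ = ln(2)/k
Step 2: t₁/₂ = ln(2)/0.0788
Step 3: t₁/₂ = 0.6931/0.0788 = 8.796 min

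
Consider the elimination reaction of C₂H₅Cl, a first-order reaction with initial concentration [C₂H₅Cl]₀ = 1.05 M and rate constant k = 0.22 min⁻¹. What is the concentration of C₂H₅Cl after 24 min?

0.005347 M

Step 1: For a first-order reaction: [C₂H₅Cl] = [C₂H₅Cl]₀ × e^(-kt)
Step 2: [C₂H₅Cl] = 1.05 × e^(-0.22 × 24)
Step 3: [C₂H₅Cl] = 1.05 × e^(-5.28)
Step 4: [C₂H₅Cl] = 1.05 × 0.00509243 = 0.005347 M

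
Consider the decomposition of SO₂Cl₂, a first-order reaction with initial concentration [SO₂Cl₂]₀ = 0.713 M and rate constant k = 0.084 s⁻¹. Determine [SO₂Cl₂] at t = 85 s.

0.0005652 M

Step 1: For a first-order reaction: [SO₂Cl₂] = [SO₂Cl₂]₀ × e^(-kt)
Step 2: [SO₂Cl₂] = 0.713 × e^(-0.084 × 85)
Step 3: [SO₂Cl₂] = 0.713 × e^(-7.14)
Step 4: [SO₂Cl₂] = 0.713 × 0.000792752 = 0.0005652 M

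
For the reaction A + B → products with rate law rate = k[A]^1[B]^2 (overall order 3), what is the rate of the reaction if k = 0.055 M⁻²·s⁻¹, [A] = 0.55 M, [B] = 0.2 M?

0.00121 M/s

Step 1: The rate law is rate = k[A]^1[B]^2, overall order = 1+2 = 3
Step 2: Substitute values: rate = 0.055 × (0.55)^1 × (0.2)^2
Step 3: rate = 0.055 × 0.55 × 0.04 = 0.00121 M/s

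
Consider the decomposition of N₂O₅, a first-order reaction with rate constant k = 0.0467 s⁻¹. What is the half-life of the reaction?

14.84 s

Step 1: For a first-order reaction, t₁/₂ = ln(2)/k
Step 2: t₁/₂ = ln(2)/0.0467
Step 3: t₁/₂ = 0.6931/0.0467 = 14.84 s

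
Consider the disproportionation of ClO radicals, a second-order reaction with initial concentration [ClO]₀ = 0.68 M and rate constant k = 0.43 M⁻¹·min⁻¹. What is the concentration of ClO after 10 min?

0.1733 M

Step 1: For a second-order reaction: 1/[ClO] = 1/[ClO]₀ + kt
Step 2: 1/[ClO] = 1/0.68 + 0.43 × 10
Step 3: 1/[ClO] = 1.471 + 4.3 = 5.771
Step 4: [ClO] = 1/5.771 = 0.1733 M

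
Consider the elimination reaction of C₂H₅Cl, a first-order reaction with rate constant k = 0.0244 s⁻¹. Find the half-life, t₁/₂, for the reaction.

28.41 s

Step 1: For a first-order reaction, t₁/₂ = ln(2)/k
Step 2: t₁/₂ = ln(2)/0.0244
Step 3: t₁/₂ = 0.6931/0.0244 = 28.41 s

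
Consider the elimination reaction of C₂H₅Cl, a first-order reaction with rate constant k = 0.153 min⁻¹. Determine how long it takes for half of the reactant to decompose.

4.53 min

Step 1: For a first-order reaction, t₁/₂ = ln(2)/k
Step 2: t₁/₂ = ln(2)/0.153
Step 3: t₁/₂ = 0.6931/0.153 = 4.53 min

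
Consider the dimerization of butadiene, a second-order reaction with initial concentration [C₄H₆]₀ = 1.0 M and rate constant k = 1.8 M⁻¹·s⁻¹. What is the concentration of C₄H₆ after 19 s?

0.02841 M

Step 1: For a second-order reaction: 1/[C₄H₆] = 1/[C₄H₆]₀ + kt
Step 2: 1/[C₄H₆] = 1/1.0 + 1.8 × 19
Step 3: 1/[C₄H₆] = 1 + 34.2 = 35.2
Step 4: [C₄H₆] = 1/35.2 = 0.02841 M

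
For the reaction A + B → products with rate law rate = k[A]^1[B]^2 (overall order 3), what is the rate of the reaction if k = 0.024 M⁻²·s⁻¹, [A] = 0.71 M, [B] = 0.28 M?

0.001336 M/s

Step 1: The rate law is rate = k[A]^1[B]^2, overall order = 1+2 = 3
Step 2: Substitute values: rate = 0.024 × (0.71)^1 × (0.28)^2
Step 3: rate = 0.024 × 0.71 × 0.0784 = 0.00133594 M/s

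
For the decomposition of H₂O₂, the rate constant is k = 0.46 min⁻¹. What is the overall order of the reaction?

first order (1)

Step 1: The units of k for an nth-order reaction are (concentration)^(1-n)·(time)⁻¹.
Step 2: Here k has units min⁻¹, so the concentration exponent is 0.
Step 3: 1 - n = 0 ⇒ n = 1. The reaction is first order.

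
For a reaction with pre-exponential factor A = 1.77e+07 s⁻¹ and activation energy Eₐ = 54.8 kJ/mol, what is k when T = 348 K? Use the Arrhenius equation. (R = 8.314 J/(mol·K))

1.05e-01 s⁻¹

Step 1: Use the Arrhenius equation: k = A × exp(-Eₐ/RT)
Step 2: Convert Eₐ to J/mol: 54.8 kJ/mol = 54800 J/mol
Step 3: Calculate the exponent: -Eₐ/(RT) = -54800/(8.314 × 348) = -18.94049
Step 4: k = 1.77e+07 × exp(-18.94049)
Step 5: k = 1.77e+07 × 5.94634e-09 = 1.0525e-01 s⁻¹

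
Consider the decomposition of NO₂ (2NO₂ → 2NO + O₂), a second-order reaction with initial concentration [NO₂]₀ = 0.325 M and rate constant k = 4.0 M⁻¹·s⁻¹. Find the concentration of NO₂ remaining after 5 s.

0.04333 M

Step 1: For a second-order reaction: 1/[NO₂] = 1/[NO₂]₀ + kt
Step 2: 1/[NO₂] = 1/0.325 + 4.0 × 5
Step 3: 1/[NO₂] = 3.077 + 20 = 23.08
Step 4: [NO₂] = 1/23.08 = 0.04333 M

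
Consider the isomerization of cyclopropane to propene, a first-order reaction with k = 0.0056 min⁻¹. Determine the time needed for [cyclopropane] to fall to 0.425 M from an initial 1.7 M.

247.6 min

Step 1: For first-order: t = ln([cyclopropane]₀/[cyclopropane])/k
Step 2: t = ln(1.7/0.425)/0.0056
Step 3: t = ln(4)/0.0056
Step 4: t = 1.386/0.0056 = 247.6 min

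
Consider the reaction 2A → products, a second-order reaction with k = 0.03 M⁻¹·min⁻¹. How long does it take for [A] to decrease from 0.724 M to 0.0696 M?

432.9 min

Step 1: For second-order: t = (1/[A] - 1/[A]₀)/k
Step 2: t = (1/0.0696 - 1/0.724)/0.03
Step 3: t = (14.37 - 1.381)/0.03
Step 4: t = 12.99/0.03 = 432.9 min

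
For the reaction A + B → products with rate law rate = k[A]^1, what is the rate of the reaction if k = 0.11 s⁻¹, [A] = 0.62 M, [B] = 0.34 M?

0.0682 M/s

Step 1: The rate law is rate = k[A]^1
Step 2: Note that the rate does not depend on [B] (zero order in B).
Step 3: rate = 0.11 × (0.62)^1 = 0.0682 M/s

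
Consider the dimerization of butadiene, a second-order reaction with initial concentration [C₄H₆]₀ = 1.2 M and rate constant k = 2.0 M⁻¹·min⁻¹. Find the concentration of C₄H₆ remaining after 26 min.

0.01893 M

Step 1: For a second-order reaction: 1/[C₄H₆] = 1/[C₄H₆]₀ + kt
Step 2: 1/[C₄H₆] = 1/1.2 + 2.0 × 26
Step 3: 1/[C₄H₆] = 0.8333 + 52 = 52.83
Step 4: [C₄H₆] = 1/52.83 = 0.01893 M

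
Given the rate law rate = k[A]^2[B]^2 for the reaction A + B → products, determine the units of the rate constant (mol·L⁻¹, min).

(mol·L⁻¹)⁻³·min⁻¹

Step 1: Overall order = 2 + 2 = 4.
Step 2: rate has units mol·L⁻¹·min⁻¹; [A]^2[B]^2 has units (mol·L⁻¹)^4.
Step 3: k = rate/([A]^2[B]^2), so units of k = (mol·L⁻¹)^(1-4)·min⁻¹ = (mol·L⁻¹)⁻³·min⁻¹.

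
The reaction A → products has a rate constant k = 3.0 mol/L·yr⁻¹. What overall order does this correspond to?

zeroth order (0)

Step 1: The units of k for an nth-order reaction are (concentration)^(1-n)·(time)⁻¹.
Step 2: Here k has units mol/L·yr⁻¹, so the concentration exponent is 1.
Step 3: 1 - n = 1 ⇒ n = 0. The reaction is zeroth order.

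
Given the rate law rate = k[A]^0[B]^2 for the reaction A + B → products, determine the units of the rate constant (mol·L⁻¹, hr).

(mol·L⁻¹)⁻¹·hr⁻¹

Step 1: Overall order = 0 + 2 = 2.
Step 2: rate has units mol·L⁻¹·hr⁻¹; [A]^0[B]^2 has units (mol·L⁻¹)^2.
Step 3: k = rate/([A]^0[B]^2), so units of k = (mol·L⁻¹)^(1-2)·hr⁻¹ = (mol·L⁻¹)⁻¹·hr⁻¹.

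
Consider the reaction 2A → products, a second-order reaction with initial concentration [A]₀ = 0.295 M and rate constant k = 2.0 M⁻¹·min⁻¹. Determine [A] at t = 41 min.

0.01171 M

Step 1: For a second-order reaction: 1/[A] = 1/[A]₀ + kt
Step 2: 1/[A] = 1/0.295 + 2.0 × 41
Step 3: 1/[A] = 3.39 + 82 = 85.39
Step 4: [A] = 1/85.39 = 0.01171 M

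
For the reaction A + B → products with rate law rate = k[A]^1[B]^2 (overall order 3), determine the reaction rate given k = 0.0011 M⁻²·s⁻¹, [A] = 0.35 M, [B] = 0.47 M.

8.505e-05 M/s

Step 1: The rate law is rate = k[A]^1[B]^2, overall order = 1+2 = 3
Step 2: Substitute values: rate = 0.0011 × (0.35)^1 × (0.47)^2
Step 3: rate = 0.0011 × 0.35 × 0.2209 = 8.50465e-05 M/s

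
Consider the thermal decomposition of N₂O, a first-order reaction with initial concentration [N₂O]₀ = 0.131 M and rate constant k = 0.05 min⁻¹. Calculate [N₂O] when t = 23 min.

0.04148 M

Step 1: For a first-order reaction: [N₂O] = [N₂O]₀ × e^(-kt)
Step 2: [N₂O] = 0.131 × e^(-0.05 × 23)
Step 3: [N₂O] = 0.131 × e^(-1.15)
Step 4: [N₂O] = 0.131 × 0.316637 = 0.04148 M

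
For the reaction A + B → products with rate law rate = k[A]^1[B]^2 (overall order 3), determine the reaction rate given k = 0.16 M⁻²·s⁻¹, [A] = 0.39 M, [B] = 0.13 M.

0.001055 M/s

Step 1: The rate law is rate = k[A]^1[B]^2, overall order = 1+2 = 3
Step 2: Substitute values: rate = 0.16 × (0.39)^1 × (0.13)^2
Step 3: rate = 0.16 × 0.39 × 0.0169 = 0.00105456 M/s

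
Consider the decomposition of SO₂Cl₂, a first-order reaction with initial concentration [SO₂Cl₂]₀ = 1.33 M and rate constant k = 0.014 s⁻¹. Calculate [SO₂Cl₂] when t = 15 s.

1.078 M

Step 1: For a first-order reaction: [SO₂Cl₂] = [SO₂Cl₂]₀ × e^(-kt)
Step 2: [SO₂Cl₂] = 1.33 × e^(-0.014 × 15)
Step 3: [SO₂Cl₂] = 1.33 × e^(-0.21)
Step 4: [SO₂Cl₂] = 1.33 × 0.810584 = 1.078 M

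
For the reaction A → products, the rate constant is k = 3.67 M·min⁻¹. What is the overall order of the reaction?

zeroth order (0)

Step 1: The units of k for an nth-order reaction are (concentration)^(1-n)·(time)⁻¹.
Step 2: Here k has units M·min⁻¹, so the concentration exponent is 1.
Step 3: 1 - n = 1 ⇒ n = 0. The reaction is zeroth order.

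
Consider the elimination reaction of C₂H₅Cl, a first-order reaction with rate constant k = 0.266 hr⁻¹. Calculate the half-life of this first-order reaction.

2.606 hr

Step 1: For a first-order reaction, t₁/₂ = ln(2)/k
Step 2: t₁/₂ = ln(2)/0.266
Step 3: t₁/₂ = 0.6931/0.266 = 2.606 hr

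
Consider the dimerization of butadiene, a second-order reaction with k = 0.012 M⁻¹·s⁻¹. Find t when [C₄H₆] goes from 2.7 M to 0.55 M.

120.7 s

Step 1: For second-order: t = (1/[C₄H₆] - 1/[C₄H₆]₀)/k
Step 2: t = (1/0.55 - 1/2.7)/0.012
Step 3: t = (1.818 - 0.3704)/0.012
Step 4: t = 1.448/0.012 = 120.7 s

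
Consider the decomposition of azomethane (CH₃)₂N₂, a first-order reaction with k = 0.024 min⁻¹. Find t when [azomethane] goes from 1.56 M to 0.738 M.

31.19 min

Step 1: For first-order: t = ln([azomethane]₀/[azomethane])/k
Step 2: t = ln(1.56/0.738)/0.024
Step 3: t = ln(2.114)/0.024
Step 4: t = 0.7485/0.024 = 31.19 min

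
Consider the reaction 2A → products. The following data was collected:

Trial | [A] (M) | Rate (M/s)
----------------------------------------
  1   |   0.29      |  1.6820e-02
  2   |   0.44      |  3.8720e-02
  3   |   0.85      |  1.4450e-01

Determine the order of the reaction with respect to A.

second order (2)

Step 1: Compare trials to find order n where rate₂/rate₁ = ([A]₂/[A]₁)^n
Step 2: rate₂/rate₁ = 3.8720e-02/1.6820e-02 = 2.302
Step 3: [A]₂/[A]₁ = 0.44/0.29 = 1.517
Step 4: n = ln(2.302)/ln(1.517) = 2.00 ≈ 2
Step 5: The reaction is second order in A.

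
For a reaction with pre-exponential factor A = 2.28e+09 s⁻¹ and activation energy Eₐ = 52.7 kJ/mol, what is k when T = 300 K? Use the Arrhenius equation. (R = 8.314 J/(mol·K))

1.52e+00 s⁻¹

Step 1: Use the Arrhenius equation: k = A × exp(-Eₐ/RT)
Step 2: Convert Eₐ to J/mol: 52.7 kJ/mol = 52700 J/mol
Step 3: Calculate the exponent: -Eₐ/(RT) = -52700/(8.314 × 300) = -21.12902
Step 4: k = 2.28e+09 × exp(-21.12902)
Step 5: k = 2.28e+09 × 6.66474e-10 = 1.5196e+00 s⁻¹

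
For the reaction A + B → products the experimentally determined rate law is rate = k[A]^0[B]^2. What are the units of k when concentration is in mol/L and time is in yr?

(mol/L)⁻¹·yr⁻¹

Step 1: Overall order = 0 + 2 = 2.
Step 2: rate has units mol/L·yr⁻¹; [A]^0[B]^2 has units (mol/L)^2.
Step 3: k = rate/([A]^0[B]^2), so units of k = (mol/L)^(1-2)·yr⁻¹ = (mol/L)⁻¹·yr⁻¹.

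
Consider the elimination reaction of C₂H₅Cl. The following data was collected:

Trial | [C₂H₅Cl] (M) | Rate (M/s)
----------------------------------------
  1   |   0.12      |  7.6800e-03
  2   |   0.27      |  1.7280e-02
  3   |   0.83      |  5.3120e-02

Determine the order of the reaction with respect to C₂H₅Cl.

first order (1)

Step 1: Compare trials to find order n where rate₂/rate₁ = ([C₂H₅Cl]₂/[C₂H₅Cl]₁)^n
Step 2: rate₂/rate₁ = 1.7280e-02/7.6800e-03 = 2.25
Step 3: [C₂H₅Cl]₂/[C₂H₅Cl]₁ = 0.27/0.12 = 2.25
Step 4: n = ln(2.25)/ln(2.25) = 1.00 ≈ 1
Step 5: The reaction is first order in C₂H₅Cl.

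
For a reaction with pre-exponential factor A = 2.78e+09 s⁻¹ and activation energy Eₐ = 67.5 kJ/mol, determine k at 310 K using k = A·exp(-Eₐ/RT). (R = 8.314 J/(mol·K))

1.17e-02 s⁻¹

Step 1: Use the Arrhenius equation: k = A × exp(-Eₐ/RT)
Step 2: Convert Eₐ to J/mol: 67.5 kJ/mol = 67500 J/mol
Step 3: Calculate the exponent: -Eₐ/(RT) = -67500/(8.314 × 310) = -26.18979
Step 4: k = 2.78e+09 × exp(-26.18979)
Step 5: k = 2.78e+09 × 4.22590e-12 = 1.1748e-02 s⁻¹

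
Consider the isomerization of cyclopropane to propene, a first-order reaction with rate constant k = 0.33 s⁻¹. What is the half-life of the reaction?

2.1 s

Step 1: For a first-order reaction, t₁/₂ = ln(2)/k
Step 2: t₁/₂ = ln(2)/0.33
Step 3: t₁/₂ = 0.6931/0.33 = 2.1 s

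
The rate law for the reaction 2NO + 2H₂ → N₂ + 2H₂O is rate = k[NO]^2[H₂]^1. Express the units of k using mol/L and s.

(mol/L)⁻²·s⁻¹

Step 1: Overall order = 2 + 1 = 3.
Step 2: rate has units mol/L·s⁻¹; [NO]^2[H₂]^1 has units (mol/L)^3.
Step 3: k = rate/([NO]^2[H₂]^1), so units of k = (mol/L)^(1-3)·s⁻¹ = (mol/L)⁻²·s⁻¹.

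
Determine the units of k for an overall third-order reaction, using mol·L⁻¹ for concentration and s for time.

(mol·L⁻¹)⁻²·s⁻¹

Step 1: For overall order n, rate = k × (concentration)^n.
Step 2: Rate has units mol·L⁻¹·s⁻¹; concentration term has units (mol·L⁻¹)^3.
Step 3: k = rate / (concentration)^n, so units of k = (mol·L⁻¹)^(1-3)·s⁻¹ = (mol·L⁻¹)⁻²·s⁻¹.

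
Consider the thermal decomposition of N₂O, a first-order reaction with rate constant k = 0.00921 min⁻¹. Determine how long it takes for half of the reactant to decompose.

75.26 min

Step 1: For a first-order reaction, t₁/₂ = ln(2)/k
Step 2: t₁/₂ = ln(2)/0.00921
Step 3: t₁/₂ = 0.6931/0.00921 = 75.26 min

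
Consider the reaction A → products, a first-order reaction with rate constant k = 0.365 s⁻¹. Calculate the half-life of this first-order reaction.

1.899 s

Step 1: For a first-order reaction, t₁/₂ = ln(2)/k
Step 2: t₁/₂ = ln(2)/0.365
Step 3: t₁/₂ = 0.6931/0.365 = 1.899 s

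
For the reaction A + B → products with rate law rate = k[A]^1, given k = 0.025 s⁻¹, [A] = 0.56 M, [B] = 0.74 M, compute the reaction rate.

0.014 M/s

Step 1: The rate law is rate = k[A]^1
Step 2: Note that the rate does not depend on [B] (zero order in B).
Step 3: rate = 0.025 × (0.56)^1 = 0.014 M/s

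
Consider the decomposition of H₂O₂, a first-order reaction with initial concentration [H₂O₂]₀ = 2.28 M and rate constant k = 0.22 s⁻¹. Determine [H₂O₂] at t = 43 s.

0.0001776 M

Step 1: For a first-order reaction: [H₂O₂] = [H₂O₂]₀ × e^(-kt)
Step 2: [H₂O₂] = 2.28 × e^(-0.22 × 43)
Step 3: [H₂O₂] = 2.28 × e^(-9.46)
Step 4: [H₂O₂] = 2.28 × 7.79066e-05 = 0.0001776 M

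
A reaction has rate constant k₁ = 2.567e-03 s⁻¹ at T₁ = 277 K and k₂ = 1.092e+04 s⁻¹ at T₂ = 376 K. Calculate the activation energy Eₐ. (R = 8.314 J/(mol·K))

133.5 kJ/mol

Step 1: Use the two-temperature Arrhenius form: ln(k₂/k₁) = -Eₐ/R × (1/T₂ - 1/T₁)
Step 2: ln(k₂/k₁) = ln(1.092e+04/2.567e-03) = ln(4.25399e+06) = 15.2634
Step 3: 1/T₂ - 1/T₁ = 1/376 - 1/277 = -9.505338e-04 K⁻¹
Step 4: Eₐ = -R × ln(k₂/k₁) / (1/T₂ - 1/T₁) = -8.314 × 15.2634 / -9.505338e-04
Step 5: Eₐ = 1.3350e+05 J/mol = 133.5 kJ/mol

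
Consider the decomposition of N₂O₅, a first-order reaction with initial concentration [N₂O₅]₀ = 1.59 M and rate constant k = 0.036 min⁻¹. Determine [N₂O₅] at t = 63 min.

0.1646 M

Step 1: For a first-order reaction: [N₂O₅] = [N₂O₅]₀ × e^(-kt)
Step 2: [N₂O₅] = 1.59 × e^(-0.036 × 63)
Step 3: [N₂O₅] = 1.59 × e^(-2.268)
Step 4: [N₂O₅] = 1.59 × 0.103519 = 0.1646 M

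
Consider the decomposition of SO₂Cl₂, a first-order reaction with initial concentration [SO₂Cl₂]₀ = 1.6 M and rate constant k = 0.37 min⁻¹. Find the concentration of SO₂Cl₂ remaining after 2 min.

0.7634 M

Step 1: For a first-order reaction: [SO₂Cl₂] = [SO₂Cl₂]₀ × e^(-kt)
Step 2: [SO₂Cl₂] = 1.6 × e^(-0.37 × 2)
Step 3: [SO₂Cl₂] = 1.6 × e^(-0.74)
Step 4: [SO₂Cl₂] = 1.6 × 0.477114 = 0.7634 M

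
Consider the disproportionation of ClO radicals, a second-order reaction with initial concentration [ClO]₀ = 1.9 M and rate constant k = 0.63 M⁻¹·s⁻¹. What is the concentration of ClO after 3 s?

0.4139 M

Step 1: For a second-order reaction: 1/[ClO] = 1/[ClO]₀ + kt
Step 2: 1/[ClO] = 1/1.9 + 0.63 × 3
Step 3: 1/[ClO] = 0.5263 + 1.89 = 2.416
Step 4: [ClO] = 1/2.416 = 0.4139 M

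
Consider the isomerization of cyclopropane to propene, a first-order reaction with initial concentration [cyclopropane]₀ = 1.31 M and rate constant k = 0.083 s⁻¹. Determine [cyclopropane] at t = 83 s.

0.001335 M

Step 1: For a first-order reaction: [cyclopropane] = [cyclopropane]₀ × e^(-kt)
Step 2: [cyclopropane] = 1.31 × e^(-0.083 × 83)
Step 3: [cyclopropane] = 1.31 × e^(-6.889)
Step 4: [cyclopropane] = 1.31 × 0.00101893 = 0.001335 M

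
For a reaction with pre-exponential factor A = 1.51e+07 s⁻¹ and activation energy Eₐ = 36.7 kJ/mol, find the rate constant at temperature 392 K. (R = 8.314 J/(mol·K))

1.94e+02 s⁻¹

Step 1: Use the Arrhenius equation: k = A × exp(-Eₐ/RT)
Step 2: Convert Eₐ to J/mol: 36.7 kJ/mol = 36700 J/mol
Step 3: Calculate the exponent: -Eₐ/(RT) = -36700/(8.314 × 392) = -11.26082
Step 4: k = 1.51e+07 × exp(-11.26082)
Step 5: k = 1.51e+07 × 1.28673e-05 = 1.9430e+02 s⁻¹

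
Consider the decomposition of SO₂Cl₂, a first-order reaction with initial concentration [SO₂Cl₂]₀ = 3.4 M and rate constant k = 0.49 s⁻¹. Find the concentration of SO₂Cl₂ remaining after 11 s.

0.01551 M

Step 1: For a first-order reaction: [SO₂Cl₂] = [SO₂Cl₂]₀ × e^(-kt)
Step 2: [SO₂Cl₂] = 3.4 × e^(-0.49 × 11)
Step 3: [SO₂Cl₂] = 3.4 × e^(-5.39)
Step 4: [SO₂Cl₂] = 3.4 × 0.00456197 = 0.01551 M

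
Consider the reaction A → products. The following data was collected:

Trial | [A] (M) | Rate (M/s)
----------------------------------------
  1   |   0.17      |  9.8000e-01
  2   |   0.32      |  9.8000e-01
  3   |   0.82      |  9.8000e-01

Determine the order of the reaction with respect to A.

zeroth order (0)

Step 1: Compare trials - when concentration changes, rate stays constant.
Step 2: rate₂/rate₁ = 9.8000e-01/9.8000e-01 = 1
Step 3: [A]₂/[A]₁ = 0.32/0.17 = 1.882
Step 4: Since rate ratio ≈ (conc ratio)^0, the reaction is zeroth order.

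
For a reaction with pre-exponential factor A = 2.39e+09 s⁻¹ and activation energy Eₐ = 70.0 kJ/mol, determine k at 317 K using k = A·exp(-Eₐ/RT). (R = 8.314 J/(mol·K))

6.97e-03 s⁻¹

Step 1: Use the Arrhenius equation: k = A × exp(-Eₐ/RT)
Step 2: Convert Eₐ to J/mol: 70.0 kJ/mol = 70000 J/mol
Step 3: Calculate the exponent: -Eₐ/(RT) = -70000/(8.314 × 317) = -26.56004
Step 4: k = 2.39e+09 × exp(-26.56004)
Step 5: k = 2.39e+09 × 2.91824e-12 = 6.9746e-03 s⁻¹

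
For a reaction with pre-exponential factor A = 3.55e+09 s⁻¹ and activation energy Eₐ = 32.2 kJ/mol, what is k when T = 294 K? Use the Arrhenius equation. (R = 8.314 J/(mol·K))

6.75e+03 s⁻¹

Step 1: Use the Arrhenius equation: k = A × exp(-Eₐ/RT)
Step 2: Convert Eₐ to J/mol: 32.2 kJ/mol = 32200 J/mol
Step 3: Calculate the exponent: -Eₐ/(RT) = -32200/(8.314 × 294) = -13.17342
Step 4: k = 3.55e+09 × exp(-13.17342)
Step 5: k = 3.55e+09 × 1.90045e-06 = 6.7466e+03 s⁻¹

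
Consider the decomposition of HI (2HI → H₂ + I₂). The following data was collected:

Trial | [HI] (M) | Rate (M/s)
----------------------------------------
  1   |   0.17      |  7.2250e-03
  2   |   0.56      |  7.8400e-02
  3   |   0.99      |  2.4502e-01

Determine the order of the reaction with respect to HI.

second order (2)

Step 1: Compare trials to find order n where rate₂/rate₁ = ([HI]₂/[HI]₁)^n
Step 2: rate₂/rate₁ = 7.8400e-02/7.2250e-03 = 10.85
Step 3: [HI]₂/[HI]₁ = 0.56/0.17 = 3.294
Step 4: n = ln(10.85)/ln(3.294) = 2.00 ≈ 2
Step 5: The reaction is second order in HI.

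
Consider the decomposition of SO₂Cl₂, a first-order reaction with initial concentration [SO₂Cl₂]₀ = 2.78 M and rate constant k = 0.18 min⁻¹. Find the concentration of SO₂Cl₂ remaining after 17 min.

0.1303 M

Step 1: For a first-order reaction: [SO₂Cl₂] = [SO₂Cl₂]₀ × e^(-kt)
Step 2: [SO₂Cl₂] = 2.78 × e^(-0.18 × 17)
Step 3: [SO₂Cl₂] = 2.78 × e^(-3.06)
Step 4: [SO₂Cl₂] = 2.78 × 0.0468877 = 0.1303 M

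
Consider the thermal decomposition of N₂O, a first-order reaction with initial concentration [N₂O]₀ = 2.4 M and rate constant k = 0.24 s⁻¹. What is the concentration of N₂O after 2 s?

1.485 M

Step 1: For a first-order reaction: [N₂O] = [N₂O]₀ × e^(-kt)
Step 2: [N₂O] = 2.4 × e^(-0.24 × 2)
Step 3: [N₂O] = 2.4 × e^(-0.48)
Step 4: [N₂O] = 2.4 × 0.618783 = 1.485 M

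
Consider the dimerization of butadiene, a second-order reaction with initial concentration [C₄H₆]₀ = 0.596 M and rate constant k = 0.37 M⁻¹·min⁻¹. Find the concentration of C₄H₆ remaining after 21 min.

0.1058 M

Step 1: For a second-order reaction: 1/[C₄H₆] = 1/[C₄H₆]₀ + kt
Step 2: 1/[C₄H₆] = 1/0.596 + 0.37 × 21
Step 3: 1/[C₄H₆] = 1.678 + 7.77 = 9.448
Step 4: [C₄H₆] = 1/9.448 = 0.1058 M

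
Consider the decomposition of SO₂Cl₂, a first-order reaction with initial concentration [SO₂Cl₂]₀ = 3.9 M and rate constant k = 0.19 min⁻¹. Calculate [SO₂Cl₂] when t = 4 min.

1.824 M

Step 1: For a first-order reaction: [SO₂Cl₂] = [SO₂Cl₂]₀ × e^(-kt)
Step 2: [SO₂Cl₂] = 3.9 × e^(-0.19 × 4)
Step 3: [SO₂Cl₂] = 3.9 × e^(-0.76)
Step 4: [SO₂Cl₂] = 3.9 × 0.467666 = 1.824 M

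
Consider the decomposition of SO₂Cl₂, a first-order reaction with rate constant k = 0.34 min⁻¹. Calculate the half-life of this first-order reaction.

2.039 min

Step 1: For a first-order reaction, t₁/₂ = ln(2)/k
Step 2: t₁/₂ = ln(2)/0.34
Step 3: t₁/₂ = 0.6931/0.34 = 2.039 min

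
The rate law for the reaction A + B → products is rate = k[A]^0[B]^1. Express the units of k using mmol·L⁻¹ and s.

s⁻¹

Step 1: Overall order = 0 + 1 = 1.
Step 2: rate has units mmol·L⁻¹·s⁻¹; [A]^0[B]^1 has units (mmol·L⁻¹)^1.
Step 3: k = rate/([A]^0[B]^1), so units of k = (mmol·L⁻¹)^(1-1)·s⁻¹ = s⁻¹.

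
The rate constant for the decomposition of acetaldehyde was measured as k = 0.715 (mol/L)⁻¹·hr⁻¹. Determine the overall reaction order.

second order (2)

Step 1: The units of k for an nth-order reaction are (concentration)^(1-n)·(time)⁻¹.
Step 2: Here k has units (mol/L)⁻¹·hr⁻¹, so the concentration exponent is -1.
Step 3: 1 - n = -1 ⇒ n = 2. The reaction is second order.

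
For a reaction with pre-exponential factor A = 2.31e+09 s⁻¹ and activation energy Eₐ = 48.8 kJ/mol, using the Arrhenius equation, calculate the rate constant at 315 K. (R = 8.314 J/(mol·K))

1.87e+01 s⁻¹

Step 1: Use the Arrhenius equation: k = A × exp(-Eₐ/RT)
Step 2: Convert Eₐ to J/mol: 48.8 kJ/mol = 48800 J/mol
Step 3: Calculate the exponent: -Eₐ/(RT) = -48800/(8.314 × 315) = -18.63371
Step 4: k = 2.31e+09 × exp(-18.63371)
Step 5: k = 2.31e+09 × 8.08132e-09 = 1.8668e+01 s⁻¹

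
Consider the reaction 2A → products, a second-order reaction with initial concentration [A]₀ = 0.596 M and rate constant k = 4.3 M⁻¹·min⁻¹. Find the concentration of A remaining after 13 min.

0.01737 M

Step 1: For a second-order reaction: 1/[A] = 1/[A]₀ + kt
Step 2: 1/[A] = 1/0.596 + 4.3 × 13
Step 3: 1/[A] = 1.678 + 55.9 = 57.58
Step 4: [A] = 1/57.58 = 0.01737 M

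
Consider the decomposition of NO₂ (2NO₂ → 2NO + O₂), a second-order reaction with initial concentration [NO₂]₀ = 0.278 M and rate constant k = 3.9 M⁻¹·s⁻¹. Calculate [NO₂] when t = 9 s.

0.02584 M

Step 1: For a second-order reaction: 1/[NO₂] = 1/[NO₂]₀ + kt
Step 2: 1/[NO₂] = 1/0.278 + 3.9 × 9
Step 3: 1/[NO₂] = 3.597 + 35.1 = 38.7
Step 4: [NO₂] = 1/38.7 = 0.02584 M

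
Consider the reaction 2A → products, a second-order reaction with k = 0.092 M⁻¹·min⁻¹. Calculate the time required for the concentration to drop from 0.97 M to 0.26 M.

30.6 min

Step 1: For second-order: t = (1/[A] - 1/[A]₀)/k
Step 2: t = (1/0.26 - 1/0.97)/0.092
Step 3: t = (3.846 - 1.031)/0.092
Step 4: t = 2.815/0.092 = 30.6 min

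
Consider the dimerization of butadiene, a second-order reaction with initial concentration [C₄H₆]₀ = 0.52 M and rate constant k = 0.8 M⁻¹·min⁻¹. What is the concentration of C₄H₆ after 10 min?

0.1008 M

Step 1: For a second-order reaction: 1/[C₄H₆] = 1/[C₄H₆]₀ + kt
Step 2: 1/[C₄H₆] = 1/0.52 + 0.8 × 10
Step 3: 1/[C₄H₆] = 1.923 + 8 = 9.923
Step 4: [C₄H₆] = 1/9.923 = 0.1008 M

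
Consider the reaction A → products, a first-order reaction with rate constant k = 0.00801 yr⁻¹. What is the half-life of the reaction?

86.54 yr

Step 1: For a first-order reaction, t₁/₂ = ln(2)/k
Step 2: t₁/₂ = ln(2)/0.00801
Step 3: t₁/₂ = 0.6931/0.00801 = 86.54 yr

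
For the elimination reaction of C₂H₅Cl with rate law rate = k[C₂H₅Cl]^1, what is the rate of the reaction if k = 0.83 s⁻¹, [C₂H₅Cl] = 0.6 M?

0.498 M/s

Step 1: Identify the rate law: rate = k[C₂H₅Cl]^1
Step 2: Substitute values: rate = 0.83 × (0.6)^1
Step 3: Calculate: rate = 0.83 × 0.6 = 0.498 M/s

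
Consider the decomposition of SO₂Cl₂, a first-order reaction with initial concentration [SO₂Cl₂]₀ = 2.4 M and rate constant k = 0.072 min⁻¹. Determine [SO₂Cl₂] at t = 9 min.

1.255 M

Step 1: For a first-order reaction: [SO₂Cl₂] = [SO₂Cl₂]₀ × e^(-kt)
Step 2: [SO₂Cl₂] = 2.4 × e^(-0.072 × 9)
Step 3: [SO₂Cl₂] = 2.4 × e^(-0.648)
Step 4: [SO₂Cl₂] = 2.4 × 0.523091 = 1.255 M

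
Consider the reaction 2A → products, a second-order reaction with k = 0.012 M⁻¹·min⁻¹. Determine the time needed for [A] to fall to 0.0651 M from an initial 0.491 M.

1110 min

Step 1: For second-order: t = (1/[A] - 1/[A]₀)/k
Step 2: t = (1/0.0651 - 1/0.491)/0.012
Step 3: t = (15.36 - 2.037)/0.012
Step 4: t = 13.32/0.012 = 1110 min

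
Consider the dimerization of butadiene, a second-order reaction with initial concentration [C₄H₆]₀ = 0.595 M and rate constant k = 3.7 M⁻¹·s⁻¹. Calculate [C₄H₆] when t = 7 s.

0.03626 M

Step 1: For a second-order reaction: 1/[C₄H₆] = 1/[C₄H₆]₀ + kt
Step 2: 1/[C₄H₆] = 1/0.595 + 3.7 × 7
Step 3: 1/[C₄H₆] = 1.681 + 25.9 = 27.58
Step 4: [C₄H₆] = 1/27.58 = 0.03626 M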